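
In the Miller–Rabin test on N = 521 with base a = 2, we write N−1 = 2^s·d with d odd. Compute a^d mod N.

286

521 − 1 = 520 = 2^3 · 65, so d = 65.
2^1 ≡ 2 (mod 521)
2^2 ≡ 2^2 = 4 ≡ 4 (mod 521)
2^4 ≡ 4^2 = 16 ≡ 16 (mod 521)
2^8 ≡ 16^2 = 256 ≡ 256 (mod 521)
2^16 ≡ 256^2 = 65536 ≡ 411 (mod 521)
2^32 ≡ 411^2 = 168921 ≡ 117 (mod 521)
2^64 ≡ 117^2 = 13689 ≡ 143 (mod 521)
65 = 64 + 1 in binary powers of 2.
So 2^65 ≡ 143 · 2 ≡ 286 (mod 521).
Squaring chain: 286 → 520 → 1; reaches −1, so base 2 does not prove 521 composite.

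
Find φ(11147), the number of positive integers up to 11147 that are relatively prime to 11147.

10920

Factor: 11147 = 71 · 157.
φ(11147) = (71−1) · (157−1) = 70 · 156 = 10920.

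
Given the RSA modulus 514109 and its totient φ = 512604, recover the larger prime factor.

983

φ(n) = (p−1)(q−1) = n − (p+q) + 1, so p + q = 514109 − 512604 + 1 = 1506.
p and q are the roots of t² − 1506t + 514109 = 0.
Discriminant: 1506² − 4·514109 = 2268036 − 2056436 = 211600; √211600 = 460.
q = (1506 − 460)/2 = 523, p = (1506 + 460)/2 = 983.
Check: 523 · 983 = 514109.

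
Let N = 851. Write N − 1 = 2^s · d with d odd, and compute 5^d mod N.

851 − 1 = 850 = 2^1 · 425, so d = 425.
5^1 ≡ 5 (mod 851)
5^2 ≡ 5^2 = 25 ≡ 25 (mod 851)
5^4 ≡ 25^2 = 625 ≡ 625 (mod 851)
5^8 ≡ 625^2 = 390625 ≡ 16 (mod 851)
5^16 ≡ 16^2 = 256 ≡ 256 (mod 851)
5^32 ≡ 256^2 = 65536 ≡ 9 (mod 851)
5^64 ≡ 9^2 = 81 ≡ 81 (mod 851)
5^128 ≡ 81^2 = 6561 ≡ 604 (mod 851)
5^256 ≡ 604^2 = 364816 ≡ 588 (mod 851)
425 = 256 + 128 + 32 + 8 + 1 in binary powers of 2.
So 5^425 ≡ 588 · 604 · 9 · 16 · 5 ≡ 109 (mod 851).
Squaring chain: 109; never reaches −1, so base 5 is a Miller–Rabin witness that 851 is composite.

109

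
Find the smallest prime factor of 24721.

24721 is odd.
Digit sum 16, not divisible by 3.
Ends in 1: not divisible by 5.
7: 24721 = 7·3531 + 4
11: 24721 = 11·2247 + 4
13: 24721 = 13·1901 + 8
17: 24721 = 17·1454 + 3
19: 24721 = 19·1301 + 2
23: 24721 = 23·1074 + 19
29: 24721 = 29·852 + 13
31: 24721 = 31·797 + 14
37: 24721 = 37·668 + 5
41: 24721 = 41·602 + 39
43: 24721 = 43·574 + 39
47: 24721 = 47·525 + 46
53: 24721 = 53·466 + 23
59: 24721 = 59·419

59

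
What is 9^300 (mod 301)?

176

9^1 ≡ 9 (mod 301)
9^2 ≡ 9^2 = 81 ≡ 81 (mod 301)
9^4 ≡ 81^2 = 6561 ≡ 240 (mod 301)
9^8 ≡ 240^2 = 57600 ≡ 109 (mod 301)
9^16 ≡ 109^2 = 11881 ≡ 142 (mod 301)
9^32 ≡ 142^2 = 20164 ≡ 298 (mod 301)
9^64 ≡ 298^2 = 88804 ≡ 9 (mod 301)
9^128 ≡ 9^2 = 81 ≡ 81 (mod 301)
9^256 ≡ 81^2 = 6561 ≡ 240 (mod 301)
300 = 256 + 32 + 8 + 4 in binary powers of 2.
So 9^300 ≡ 240 · 298 · 109 · 240 ≡ 176 (mod 301).
Since 176 ≠ 1, base 9 is a Fermat witness: 301 is composite.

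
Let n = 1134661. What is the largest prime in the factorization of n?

1134661 = 11 · 103151
103151 = 19 · 5429
5429 = 61 · 89
89 is prime.
So 1134661 = 11 · 19 · 61 · 89; the largest prime factor is 89.

89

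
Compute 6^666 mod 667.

81

6^1 ≡ 6 (mod 667)
6^2 ≡ 6^2 = 36 ≡ 36 (mod 667)
6^4 ≡ 36^2 = 1296 ≡ 629 (mod 667)
6^8 ≡ 629^2 = 395641 ≡ 110 (mod 667)
6^16 ≡ 110^2 = 12100 ≡ 94 (mod 667)
6^32 ≡ 94^2 = 8836 ≡ 165 (mod 667)
6^64 ≡ 165^2 = 27225 ≡ 545 (mod 667)
6^128 ≡ 545^2 = 297025 ≡ 210 (mod 667)
6^256 ≡ 210^2 = 44100 ≡ 78 (mod 667)
6^512 ≡ 78^2 = 6084 ≡ 81 (mod 667)
666 = 512 + 128 + 16 + 8 + 2 in binary powers of 2.
So 6^666 ≡ 81 · 210 · 94 · 110 · 36 ≡ 81 (mod 667).
Since 81 ≠ 1, base 6 is a Fermat witness: 667 is composite.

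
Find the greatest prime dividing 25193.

25193 = 7 · 3599
3599 = 59 · 61
61 is prime.
So 25193 = 7 · 59 · 61; the largest prime factor is 61.

61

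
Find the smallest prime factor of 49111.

67

49111 is odd.
Digit sum 16, not divisible by 3.
Ends in 1: not divisible by 5.
7: 49111 = 7·7015 + 6
11: 49111 = 11·4464 + 7
13: 49111 = 13·3777 + 10
17: 49111 = 17·2888 + 15
19: 49111 = 19·2584 + 15
23: 49111 = 23·2135 + 6
29: 49111 = 29·1693 + 14
31: 49111 = 31·1584 + 7
37: 49111 = 37·1327 + 12
41: 49111 = 41·1197 + 34
43: 49111 = 43·1142 + 5
47: 49111 = 47·1044 + 43
53: 49111 = 53·926 + 33
59: 49111 = 59·832 + 23
61: 49111 = 61·805 + 6
67: 49111 = 67·733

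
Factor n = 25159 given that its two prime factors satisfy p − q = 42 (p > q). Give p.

Since p = q + 42, we have 25159 = q(q + 42), so q² + 42q − 25159 = 0.
Discriminant: 42² + 4·25159 = 1764 + 100636 = 102400; √102400 = 320.
q = (−42 + 320)/2 = 139, and p = q + 42 = 181.
Check: 139 · 181 = 25159.

181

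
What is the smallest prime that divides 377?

13

377 is odd.
Digit sum 17, not divisible by 3.
Ends in 7: not divisible by 5.
7: 377 = 7·53 + 6
11: 377 = 11·34 + 3
13: 377 = 13·29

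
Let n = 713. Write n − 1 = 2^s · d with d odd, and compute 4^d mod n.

349

713 − 1 = 712 = 2^3 · 89, so d = 89.
4^1 ≡ 4 (mod 713)
4^2 ≡ 4^2 = 16 ≡ 16 (mod 713)
4^4 ≡ 16^2 = 256 ≡ 256 (mod 713)
4^8 ≡ 256^2 = 65536 ≡ 653 (mod 713)
4^16 ≡ 653^2 = 426409 ≡ 35 (mod 713)
4^32 ≡ 35^2 = 1225 ≡ 512 (mod 713)
4^64 ≡ 512^2 = 262144 ≡ 473 (mod 713)
89 = 64 + 16 + 8 + 1 in binary powers of 2.
So 4^89 ≡ 473 · 35 · 653 · 4 ≡ 349 (mod 713).
Squaring chain: 349 → 591 → 624; never reaches −1, so base 4 is a Miller–Rabin witness that 713 is composite.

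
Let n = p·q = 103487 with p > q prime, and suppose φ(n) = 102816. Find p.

φ(n) = (p−1)(q−1) = n − (p+q) + 1, so p + q = 103487 − 102816 + 1 = 672.
p and q are the roots of t² − 672t + 103487 = 0.
Discriminant: 672² − 4·103487 = 451584 − 413948 = 37636; √37636 = 194.
q = (672 − 194)/2 = 239, p = (672 + 194)/2 = 433.
Check: 239 · 433 = 103487.

433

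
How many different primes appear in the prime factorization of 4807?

3

4807 = 11 · 437
437 = 19 · 23
4807 = 11 · 19 · 23, which has 3 distinct prime factors.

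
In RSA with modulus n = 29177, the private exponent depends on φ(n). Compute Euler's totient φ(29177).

Factor: 29177 = 163 · 179.
φ(29177) = (163−1) · (179−1) = 162 · 178 = 28836.

28836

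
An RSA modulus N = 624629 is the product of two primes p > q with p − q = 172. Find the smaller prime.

Since p = q + 172, we have 624629 = q(q + 172), so q² + 172q − 624629 = 0.
Discriminant: 172² + 4·624629 = 29584 + 2498516 = 2528100; √2528100 = 1590.
q = (−172 + 1590)/2 = 709, and p = q + 172 = 881.
Check: 709 · 881 = 624629.

709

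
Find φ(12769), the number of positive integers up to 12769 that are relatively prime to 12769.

12656

Factor: 12769 = 113^2.
φ(12769) = 113^1·(113−1) = 12656.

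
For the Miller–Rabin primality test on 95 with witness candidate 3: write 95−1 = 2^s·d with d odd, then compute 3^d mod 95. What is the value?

67

95 − 1 = 94 = 2^1 · 47, so d = 47.
3^1 ≡ 3 (mod 95)
3^2 ≡ 3^2 = 9 ≡ 9 (mod 95)
3^4 ≡ 9^2 = 81 ≡ 81 (mod 95)
3^8 ≡ 81^2 = 6561 ≡ 6 (mod 95)
3^16 ≡ 6^2 = 36 ≡ 36 (mod 95)
3^32 ≡ 36^2 = 1296 ≡ 61 (mod 95)
47 = 32 + 8 + 4 + 2 + 1 in binary powers of 2.
So 3^47 ≡ 61 · 6 · 81 · 9 · 3 ≡ 67 (mod 95).
Squaring chain: 67; never reaches −1, so base 3 is a Miller–Rabin witness that 95 is composite.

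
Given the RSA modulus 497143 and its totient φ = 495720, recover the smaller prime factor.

613

φ(n) = (p−1)(q−1) = n − (p+q) + 1, so p + q = 497143 − 495720 + 1 = 1424.
p and q are the roots of t² − 1424t + 497143 = 0.
Discriminant: 1424² − 4·497143 = 2027776 − 1988572 = 39204; √39204 = 198.
q = (1424 − 198)/2 = 613, p = (1424 + 198)/2 = 811.
Check: 613 · 811 = 497143.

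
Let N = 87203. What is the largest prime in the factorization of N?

97

87203 = 29 · 3007
3007 = 31 · 97
97 is prime.
So 87203 = 29 · 31 · 97; the largest prime factor is 97.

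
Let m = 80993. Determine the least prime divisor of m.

80993 is odd.
Digit sum 29, not divisible by 3.
Ends in 3: not divisible by 5.
7: 80993 = 7·11570 + 3
11: 80993 = 11·7363

11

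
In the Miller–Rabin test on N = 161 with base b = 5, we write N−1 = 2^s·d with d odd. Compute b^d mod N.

66

161 − 1 = 160 = 2^5 · 5, so d = 5.
5^1 ≡ 5 (mod 161)
5^2 ≡ 5^2 = 25 ≡ 25 (mod 161)
5^4 ≡ 25^2 = 625 ≡ 142 (mod 161)
5 = 4 + 1 in binary powers of 2.
So 5^5 ≡ 142 · 5 ≡ 66 (mod 161).
Squaring chain: 66 → 9 → 81 → 121 → 151; never reaches −1, so base 5 is a Miller–Rabin witness that 161 is composite.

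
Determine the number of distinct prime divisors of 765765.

765765 = 3^2 · 85085
85085 = 5 · 17017
17017 = 7 · 2431
2431 = 11 · 221
221 = 13 · 17
765765 = 3^2 · 5 · 7 · 11 · 13 · 17, which has 6 distinct prime factors.

6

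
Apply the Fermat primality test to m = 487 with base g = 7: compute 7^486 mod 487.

7^1 ≡ 7 (mod 487)
7^2 ≡ 7^2 = 49 ≡ 49 (mod 487)
7^4 ≡ 49^2 = 2401 ≡ 453 (mod 487)
7^8 ≡ 453^2 = 205209 ≡ 182 (mod 487)
7^16 ≡ 182^2 = 33124 ≡ 8 (mod 487)
7^32 ≡ 8^2 = 64 ≡ 64 (mod 487)
7^64 ≡ 64^2 = 4096 ≡ 200 (mod 487)
7^128 ≡ 200^2 = 40000 ≡ 66 (mod 487)
7^256 ≡ 66^2 = 4356 ≡ 460 (mod 487)
486 = 256 + 128 + 64 + 32 + 4 + 2 in binary powers of 2.
So 7^486 ≡ 460 · 66 · 200 · 64 · 453 · 49 ≡ 1 (mod 487).
Since the result is 1, base 7 gives no evidence that 487 is composite.

1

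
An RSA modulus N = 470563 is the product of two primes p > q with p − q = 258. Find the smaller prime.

569

Since p = q + 258, we have 470563 = q(q + 258), so q² + 258q − 470563 = 0.
Discriminant: 258² + 4·470563 = 66564 + 1882252 = 1948816; √1948816 = 1396.
q = (−258 + 1396)/2 = 569, and p = q + 258 = 827.
Check: 569 · 827 = 470563.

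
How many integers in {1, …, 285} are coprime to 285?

Factor: 285 = 3 · 5 · 19.
φ(285) = (3−1) · (5−1) · (19−1) = 2 · 4 · 18 = 144.

144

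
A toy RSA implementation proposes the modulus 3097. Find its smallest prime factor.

3097 is odd.
Digit sum 19, not divisible by 3.
Ends in 7: not divisible by 5.
7: 3097 = 7·442 + 3
11: 3097 = 11·281 + 6
13: 3097 = 13·238 + 3
17: 3097 = 17·182 + 3
19: 3097 = 19·163

19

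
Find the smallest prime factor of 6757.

29

6757 is odd.
Digit sum 25, not divisible by 3.
Ends in 7: not divisible by 5.
7: 6757 = 7·965 + 2
11: 6757 = 11·614 + 3
13: 6757 = 13·519 + 10
17: 6757 = 17·397 + 8
19: 6757 = 19·355 + 12
23: 6757 = 23·293 + 18
29: 6757 = 29·233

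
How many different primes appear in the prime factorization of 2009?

2

2009 = 7^2 · 41
2009 = 7^2 · 41, which has 2 distinct prime factors.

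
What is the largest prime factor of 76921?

97

76921 = 13 · 5917
5917 = 61 · 97
97 is prime.
So 76921 = 13 · 61 · 97; the largest prime factor is 97.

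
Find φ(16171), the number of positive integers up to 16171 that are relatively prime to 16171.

Factor: 16171 = 103 · 157.
φ(16171) = (103−1) · (157−1) = 102 · 156 = 15912.

15912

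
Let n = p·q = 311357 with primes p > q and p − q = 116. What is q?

503

Since p = q + 116, we have 311357 = q(q + 116), so q² + 116q − 311357 = 0.
Discriminant: 116² + 4·311357 = 13456 + 1245428 = 1258884; √1258884 = 1122.
q = (−116 + 1122)/2 = 503, and p = q + 116 = 619.
Check: 503 · 619 = 311357.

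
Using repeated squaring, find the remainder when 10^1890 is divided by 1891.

10^1 ≡ 10 (mod 1891)
10^2 ≡ 10^2 = 100 ≡ 100 (mod 1891)
10^4 ≡ 100^2 = 10000 ≡ 545 (mod 1891)
10^8 ≡ 545^2 = 297025 ≡ 138 (mod 1891)
10^16 ≡ 138^2 = 19044 ≡ 134 (mod 1891)
10^32 ≡ 134^2 = 17956 ≡ 937 (mod 1891)
10^64 ≡ 937^2 = 877969 ≡ 545 (mod 1891)
10^128 ≡ 545^2 = 297025 ≡ 138 (mod 1891)
10^256 ≡ 138^2 = 19044 ≡ 134 (mod 1891)
10^512 ≡ 134^2 = 17956 ≡ 937 (mod 1891)
10^1024 ≡ 937^2 = 877969 ≡ 545 (mod 1891)
1890 = 1024 + 512 + 256 + 64 + 32 + 2 in binary powers of 2.
So 10^1890 ≡ 545 · 937 · 134 · 545 · 937 · 100 ≡ 1768 (mod 1891).
Since 1768 ≠ 1, base 10 is a Fermat witness: 1891 is composite.

1768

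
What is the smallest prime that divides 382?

2

382 is even: 2 divides it.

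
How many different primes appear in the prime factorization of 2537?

2

2537 = 43 · 59
2537 = 43 · 59, which has 2 distinct prime factors.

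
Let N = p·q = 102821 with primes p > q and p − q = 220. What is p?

449

Since p = q + 220, we have 102821 = q(q + 220), so q² + 220q − 102821 = 0.
Discriminant: 220² + 4·102821 = 48400 + 411284 = 459684; √459684 = 678.
q = (−220 + 678)/2 = 229, and p = q + 220 = 449.
Check: 229 · 449 = 102821.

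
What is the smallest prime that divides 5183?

5183 is odd.
Digit sum 17, not divisible by 3.
Ends in 3: not divisible by 5.
7: 5183 = 7·740 + 3
11: 5183 = 11·471 + 2
13: 5183 = 13·398 + 9
17: 5183 = 17·304 + 15
19: 5183 = 19·272 + 15
23: 5183 = 23·225 + 8
29: 5183 = 29·178 + 21
31: 5183 = 31·167 + 6
37: 5183 = 37·140 + 3
41: 5183 = 41·126 + 17
43: 5183 = 43·120 + 23
47: 5183 = 47·110 + 13
53: 5183 = 53·97 + 42
59: 5183 = 59·87 + 50
61: 5183 = 61·84 + 59
67: 5183 = 67·77 + 24
71: 5183 = 71·73

71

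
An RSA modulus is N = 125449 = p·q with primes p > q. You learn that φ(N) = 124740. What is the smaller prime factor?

φ(n) = (p−1)(q−1) = n − (p+q) + 1, so p + q = 125449 − 124740 + 1 = 710.
p and q are the roots of t² − 710t + 125449 = 0.
Discriminant: 710² − 4·125449 = 504100 − 501796 = 2304; √2304 = 48.
q = (710 − 48)/2 = 331, p = (710 + 48)/2 = 379.
Check: 331 · 379 = 125449.

331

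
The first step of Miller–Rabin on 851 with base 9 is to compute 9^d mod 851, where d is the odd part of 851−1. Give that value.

851 − 1 = 850 = 2^1 · 425, so d = 425.
9^1 ≡ 9 (mod 851)
9^2 ≡ 9^2 = 81 ≡ 81 (mod 851)
9^4 ≡ 81^2 = 6561 ≡ 604 (mod 851)
9^8 ≡ 604^2 = 364816 ≡ 588 (mod 851)
9^16 ≡ 588^2 = 345744 ≡ 238 (mod 851)
9^32 ≡ 238^2 = 56644 ≡ 478 (mod 851)
9^64 ≡ 478^2 = 228484 ≡ 416 (mod 851)
9^128 ≡ 416^2 = 173056 ≡ 303 (mod 851)
9^256 ≡ 303^2 = 91809 ≡ 752 (mod 851)
425 = 256 + 128 + 32 + 8 + 1 in binary powers of 2.
So 9^425 ≡ 752 · 303 · 478 · 588 · 9 ≡ 303 (mod 851).
Squaring chain: 303; never reaches −1, so base 9 is a Miller–Rabin witness that 851 is composite.

303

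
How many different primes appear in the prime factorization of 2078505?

2078505 = 3^2 · 230945
230945 = 5 · 46189
46189 = 11 · 4199
4199 = 13 · 323
323 = 17 · 19
2078505 = 3^2 · 5 · 11 · 13 · 17 · 19, which has 6 distinct prime factors.

6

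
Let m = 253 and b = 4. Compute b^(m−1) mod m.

236

4^1 ≡ 4 (mod 253)
4^2 ≡ 4^2 = 16 ≡ 16 (mod 253)
4^4 ≡ 16^2 = 256 ≡ 3 (mod 253)
4^8 ≡ 3^2 = 9 ≡ 9 (mod 253)
4^16 ≡ 9^2 = 81 ≡ 81 (mod 253)
4^32 ≡ 81^2 = 6561 ≡ 236 (mod 253)
4^64 ≡ 236^2 = 55696 ≡ 36 (mod 253)
4^128 ≡ 36^2 = 1296 ≡ 31 (mod 253)
252 = 128 + 64 + 32 + 16 + 8 + 4 in binary powers of 2.
So 4^252 ≡ 31 · 36 · 236 · 81 · 9 · 3 ≡ 236 (mod 253).
Since 236 ≠ 1, base 4 is a Fermat witness: 253 is composite.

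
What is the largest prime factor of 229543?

71

229543 = 53 · 4331
4331 = 61 · 71
71 is prime.
So 229543 = 53 · 61 · 71; the largest prime factor is 71.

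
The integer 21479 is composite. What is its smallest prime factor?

47

21479 is odd.
Digit sum 23, not divisible by 3.
Ends in 9: not divisible by 5.
7: 21479 = 7·3068 + 3
11: 21479 = 11·1952 + 7
13: 21479 = 13·1652 + 3
17: 21479 = 17·1263 + 8
19: 21479 = 19·1130 + 9
23: 21479 = 23·933 + 20
29: 21479 = 29·740 + 19
31: 21479 = 31·692 + 27
37: 21479 = 37·580 + 19
41: 21479 = 41·523 + 36
43: 21479 = 43·499 + 22
47: 21479 = 47·457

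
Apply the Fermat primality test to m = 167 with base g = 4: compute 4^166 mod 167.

1

4^1 ≡ 4 (mod 167)
4^2 ≡ 4^2 = 16 ≡ 16 (mod 167)
4^4 ≡ 16^2 = 256 ≡ 89 (mod 167)
4^8 ≡ 89^2 = 7921 ≡ 72 (mod 167)
4^16 ≡ 72^2 = 5184 ≡ 7 (mod 167)
4^32 ≡ 7^2 = 49 ≡ 49 (mod 167)
4^64 ≡ 49^2 = 2401 ≡ 63 (mod 167)
4^128 ≡ 63^2 = 3969 ≡ 128 (mod 167)
166 = 128 + 32 + 4 + 2 in binary powers of 2.
So 4^166 ≡ 128 · 49 · 89 · 16 ≡ 1 (mod 167).
Since the result is 1, base 4 gives no evidence that 167 is composite.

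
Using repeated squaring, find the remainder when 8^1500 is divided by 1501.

457

8^1 ≡ 8 (mod 1501)
8^2 ≡ 8^2 = 64 ≡ 64 (mod 1501)
8^4 ≡ 64^2 = 4096 ≡ 1094 (mod 1501)
8^8 ≡ 1094^2 = 1196836 ≡ 539 (mod 1501)
8^16 ≡ 539^2 = 290521 ≡ 828 (mod 1501)
8^32 ≡ 828^2 = 685584 ≡ 1128 (mod 1501)
8^64 ≡ 1128^2 = 1272384 ≡ 1037 (mod 1501)
8^128 ≡ 1037^2 = 1075369 ≡ 653 (mod 1501)
8^256 ≡ 653^2 = 426409 ≡ 125 (mod 1501)
8^512 ≡ 125^2 = 15625 ≡ 615 (mod 1501)
8^1024 ≡ 615^2 = 378225 ≡ 1474 (mod 1501)
1500 = 1024 + 256 + 128 + 64 + 16 + 8 + 4 in binary powers of 2.
So 8^1500 ≡ 1474 · 125 · 653 · 1037 · 828 · 539 · 1094 ≡ 457 (mod 1501).
Since 457 ≠ 1, base 8 is a Fermat witness: 1501 is composite.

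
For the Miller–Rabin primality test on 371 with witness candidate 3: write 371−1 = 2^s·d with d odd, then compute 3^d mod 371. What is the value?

371 − 1 = 370 = 2^1 · 185, so d = 185.
3^1 ≡ 3 (mod 371)
3^2 ≡ 3^2 = 9 ≡ 9 (mod 371)
3^4 ≡ 9^2 = 81 ≡ 81 (mod 371)
3^8 ≡ 81^2 = 6561 ≡ 254 (mod 371)
3^16 ≡ 254^2 = 64516 ≡ 333 (mod 371)
3^32 ≡ 333^2 = 110889 ≡ 331 (mod 371)
3^64 ≡ 331^2 = 109561 ≡ 116 (mod 371)
3^128 ≡ 116^2 = 13456 ≡ 100 (mod 371)
185 = 128 + 32 + 16 + 8 + 1 in binary powers of 2.
So 3^185 ≡ 100 · 331 · 333 · 254 · 3 ≡ 26 (mod 371).
Squaring chain: 26; never reaches −1, so base 3 is a Miller–Rabin witness that 371 is composite.

26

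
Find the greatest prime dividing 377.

377 = 13 · 29
29 is prime.
So 377 = 13 · 29; the largest prime factor is 29.

29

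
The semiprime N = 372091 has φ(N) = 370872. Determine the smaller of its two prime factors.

607

φ(n) = (p−1)(q−1) = n − (p+q) + 1, so p + q = 372091 − 370872 + 1 = 1220.
p and q are the roots of t² − 1220t + 372091 = 0.
Discriminant: 1220² − 4·372091 = 1488400 − 1488364 = 36; √36 = 6.
q = (1220 − 6)/2 = 607, p = (1220 + 6)/2 = 613.
Check: 607 · 613 = 372091.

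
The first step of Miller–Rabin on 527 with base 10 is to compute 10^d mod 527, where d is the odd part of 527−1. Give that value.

107

527 − 1 = 526 = 2^1 · 263, so d = 263.
10^1 ≡ 10 (mod 527)
10^2 ≡ 10^2 = 100 ≡ 100 (mod 527)
10^4 ≡ 100^2 = 10000 ≡ 514 (mod 527)
10^8 ≡ 514^2 = 264196 ≡ 169 (mod 527)
10^16 ≡ 169^2 = 28561 ≡ 103 (mod 527)
10^32 ≡ 103^2 = 10609 ≡ 69 (mod 527)
10^64 ≡ 69^2 = 4761 ≡ 18 (mod 527)
10^128 ≡ 18^2 = 324 ≡ 324 (mod 527)
10^256 ≡ 324^2 = 104976 ≡ 103 (mod 527)
263 = 256 + 4 + 2 + 1 in binary powers of 2.
So 10^263 ≡ 103 · 514 · 100 · 10 ≡ 107 (mod 527).
Squaring chain: 107; never reaches −1, so base 10 is a Miller–Rabin witness that 527 is composite.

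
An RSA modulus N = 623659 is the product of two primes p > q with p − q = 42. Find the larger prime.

811

Since p = q + 42, we have 623659 = q(q + 42), so q² + 42q − 623659 = 0.
Discriminant: 42² + 4·623659 = 1764 + 2494636 = 2496400; √2496400 = 1580.
q = (−42 + 1580)/2 = 769, and p = q + 42 = 811.
Check: 769 · 811 = 623659.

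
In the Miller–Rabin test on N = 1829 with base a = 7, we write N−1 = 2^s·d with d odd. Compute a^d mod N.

989

1829 − 1 = 1828 = 2^2 · 457, so d = 457.
7^1 ≡ 7 (mod 1829)
7^2 ≡ 7^2 = 49 ≡ 49 (mod 1829)
7^4 ≡ 49^2 = 2401 ≡ 572 (mod 1829)
7^8 ≡ 572^2 = 327184 ≡ 1622 (mod 1829)
7^16 ≡ 1622^2 = 2630884 ≡ 782 (mod 1829)
7^32 ≡ 782^2 = 611524 ≡ 638 (mod 1829)
7^64 ≡ 638^2 = 407044 ≡ 1006 (mod 1829)
7^128 ≡ 1006^2 = 1012036 ≡ 599 (mod 1829)
7^256 ≡ 599^2 = 358801 ≡ 317 (mod 1829)
457 = 256 + 128 + 64 + 8 + 1 in binary powers of 2.
So 7^457 ≡ 317 · 599 · 1006 · 1622 · 7 ≡ 989 (mod 1829).
Squaring chain: 989 → 1435; never reaches −1, so base 7 is a Miller–Rabin witness that 1829 is composite.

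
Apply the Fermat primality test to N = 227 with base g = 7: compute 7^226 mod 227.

7^1 ≡ 7 (mod 227)
7^2 ≡ 7^2 = 49 ≡ 49 (mod 227)
7^4 ≡ 49^2 = 2401 ≡ 131 (mod 227)
7^8 ≡ 131^2 = 17161 ≡ 136 (mod 227)
7^16 ≡ 136^2 = 18496 ≡ 109 (mod 227)
7^32 ≡ 109^2 = 11881 ≡ 77 (mod 227)
7^64 ≡ 77^2 = 5929 ≡ 27 (mod 227)
7^128 ≡ 27^2 = 729 ≡ 48 (mod 227)
226 = 128 + 64 + 32 + 2 in binary powers of 2.
So 7^226 ≡ 48 · 27 · 77 · 49 ≡ 1 (mod 227).
Since the result is 1, base 7 gives no evidence that 227 is composite.

1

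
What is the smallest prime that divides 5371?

5371 is odd.
Digit sum 16, not divisible by 3.
Ends in 1: not divisible by 5.
7: 5371 = 7·767 + 2
11: 5371 = 11·488 + 3
13: 5371 = 13·413 + 2
17: 5371 = 17·315 + 16
19: 5371 = 19·282 + 13
23: 5371 = 23·233 + 12
29: 5371 = 29·185 + 6
31: 5371 = 31·173 + 8
37: 5371 = 37·145 + 6
41: 5371 = 41·131

41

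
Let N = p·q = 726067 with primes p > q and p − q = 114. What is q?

Since p = q + 114, we have 726067 = q(q + 114), so q² + 114q − 726067 = 0.
Discriminant: 114² + 4·726067 = 12996 + 2904268 = 2917264; √2917264 = 1708.
q = (−114 + 1708)/2 = 797, and p = q + 114 = 911.
Check: 797 · 911 = 726067.

797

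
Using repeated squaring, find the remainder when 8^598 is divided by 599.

1

8^1 ≡ 8 (mod 599)
8^2 ≡ 8^2 = 64 ≡ 64 (mod 599)
8^4 ≡ 64^2 = 4096 ≡ 502 (mod 599)
8^8 ≡ 502^2 = 252004 ≡ 424 (mod 599)
8^16 ≡ 424^2 = 179776 ≡ 76 (mod 599)
8^32 ≡ 76^2 = 5776 ≡ 385 (mod 599)
8^64 ≡ 385^2 = 148225 ≡ 272 (mod 599)
8^128 ≡ 272^2 = 73984 ≡ 307 (mod 599)
8^256 ≡ 307^2 = 94249 ≡ 206 (mod 599)
8^512 ≡ 206^2 = 42436 ≡ 506 (mod 599)
598 = 512 + 64 + 16 + 4 + 2 in binary powers of 2.
So 8^598 ≡ 506 · 272 · 76 · 502 · 64 ≡ 1 (mod 599).
Since the result is 1, base 8 gives no evidence that 599 is composite.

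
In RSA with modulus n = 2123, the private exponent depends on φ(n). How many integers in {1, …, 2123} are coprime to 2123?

Factor: 2123 = 11 · 193.
φ(2123) = (11−1) · (193−1) = 10 · 192 = 1920.

1920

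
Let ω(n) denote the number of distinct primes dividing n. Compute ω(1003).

2

1003 = 17 · 59
1003 = 17 · 59, which has 2 distinct prime factors.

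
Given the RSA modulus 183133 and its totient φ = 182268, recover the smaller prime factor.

φ(n) = (p−1)(q−1) = n − (p+q) + 1, so p + q = 183133 − 182268 + 1 = 866.
p and q are the roots of t² − 866t + 183133 = 0.
Discriminant: 866² − 4·183133 = 749956 − 732532 = 17424; √17424 = 132.
q = (866 − 132)/2 = 367, p = (866 + 132)/2 = 499.
Check: 367 · 499 = 183133.

367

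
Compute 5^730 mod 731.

5^1 ≡ 5 (mod 731)
5^2 ≡ 5^2 = 25 ≡ 25 (mod 731)
5^4 ≡ 25^2 = 625 ≡ 625 (mod 731)
5^8 ≡ 625^2 = 390625 ≡ 271 (mod 731)
5^16 ≡ 271^2 = 73441 ≡ 341 (mod 731)
5^32 ≡ 341^2 = 116281 ≡ 52 (mod 731)
5^64 ≡ 52^2 = 2704 ≡ 511 (mod 731)
5^128 ≡ 511^2 = 261121 ≡ 154 (mod 731)
5^256 ≡ 154^2 = 23716 ≡ 324 (mod 731)
5^512 ≡ 324^2 = 104976 ≡ 443 (mod 731)
730 = 512 + 128 + 64 + 16 + 8 + 2 in binary powers of 2.
So 5^730 ≡ 443 · 154 · 511 · 341 · 271 · 25 ≡ 298 (mod 731).
Since 298 ≠ 1, base 5 is a Fermat witness: 731 is composite.

298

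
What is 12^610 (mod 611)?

118

12^1 ≡ 12 (mod 611)
12^2 ≡ 12^2 = 144 ≡ 144 (mod 611)
12^4 ≡ 144^2 = 20736 ≡ 573 (mod 611)
12^8 ≡ 573^2 = 328329 ≡ 222 (mod 611)
12^16 ≡ 222^2 = 49284 ≡ 404 (mod 611)
12^32 ≡ 404^2 = 163216 ≡ 79 (mod 611)
12^64 ≡ 79^2 = 6241 ≡ 131 (mod 611)
12^128 ≡ 131^2 = 17161 ≡ 53 (mod 611)
12^256 ≡ 53^2 = 2809 ≡ 365 (mod 611)
12^512 ≡ 365^2 = 133225 ≡ 27 (mod 611)
610 = 512 + 64 + 32 + 2 in binary powers of 2.
So 12^610 ≡ 27 · 131 · 79 · 144 ≡ 118 (mod 611).
Since 118 ≠ 1, base 12 is a Fermat witness: 611 is composite.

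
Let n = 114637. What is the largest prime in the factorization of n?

114637 = 29 · 3953
3953 = 59 · 67
67 is prime.
So 114637 = 29 · 59 · 67; the largest prime factor is 67.

67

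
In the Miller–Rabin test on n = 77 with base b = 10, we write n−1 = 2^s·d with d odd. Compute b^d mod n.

77 − 1 = 76 = 2^2 · 19, so d = 19.
10^1 ≡ 10 (mod 77)
10^2 ≡ 10^2 = 100 ≡ 23 (mod 77)
10^4 ≡ 23^2 = 529 ≡ 67 (mod 77)
10^8 ≡ 67^2 = 4489 ≡ 23 (mod 77)
10^16 ≡ 23^2 = 529 ≡ 67 (mod 77)
19 = 16 + 2 + 1 in binary powers of 2.
So 10^19 ≡ 67 · 23 · 10 ≡ 10 (mod 77).
Squaring chain: 10 → 23; never reaches −1, so base 10 is a Miller–Rabin witness that 77 is composite.

10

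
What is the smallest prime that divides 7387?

83

7387 is odd.
Digit sum 25, not divisible by 3.
Ends in 7: not divisible by 5.
7: 7387 = 7·1055 + 2
11: 7387 = 11·671 + 6
13: 7387 = 13·568 + 3
17: 7387 = 17·434 + 9
19: 7387 = 19·388 + 15
23: 7387 = 23·321 + 4
29: 7387 = 29·254 + 21
31: 7387 = 31·238 + 9
37: 7387 = 37·199 + 24
41: 7387 = 41·180 + 7
43: 7387 = 43·171 + 34
47: 7387 = 47·157 + 8
53: 7387 = 53·139 + 20
59: 7387 = 59·125 + 12
61: 7387 = 61·121 + 6
67: 7387 = 67·110 + 17
71: 7387 = 71·104 + 3
73: 7387 = 73·101 + 14
79: 7387 = 79·93 + 40
83: 7387 = 83·89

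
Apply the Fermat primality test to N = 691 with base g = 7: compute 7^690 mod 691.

7^1 ≡ 7 (mod 691)
7^2 ≡ 7^2 = 49 ≡ 49 (mod 691)
7^4 ≡ 49^2 = 2401 ≡ 328 (mod 691)
7^8 ≡ 328^2 = 107584 ≡ 479 (mod 691)
7^16 ≡ 479^2 = 229441 ≡ 29 (mod 691)
7^32 ≡ 29^2 = 841 ≡ 150 (mod 691)
7^64 ≡ 150^2 = 22500 ≡ 388 (mod 691)
7^128 ≡ 388^2 = 150544 ≡ 597 (mod 691)
7^256 ≡ 597^2 = 356409 ≡ 544 (mod 691)
7^512 ≡ 544^2 = 295936 ≡ 188 (mod 691)
690 = 512 + 128 + 32 + 16 + 2 in binary powers of 2.
So 7^690 ≡ 188 · 597 · 150 · 29 · 49 ≡ 1 (mod 691).
Since the result is 1, base 7 gives no evidence that 691 is composite.

1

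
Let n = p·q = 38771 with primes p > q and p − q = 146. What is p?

Since p = q + 146, we have 38771 = q(q + 146), so q² + 146q − 38771 = 0.
Discriminant: 146² + 4·38771 = 21316 + 155084 = 176400; √176400 = 420.
q = (−146 + 420)/2 = 137, and p = q + 146 = 283.
Check: 137 · 283 = 38771.

283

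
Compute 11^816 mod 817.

666

11^1 ≡ 11 (mod 817)
11^2 ≡ 11^2 = 121 ≡ 121 (mod 817)
11^4 ≡ 121^2 = 14641 ≡ 752 (mod 817)
11^8 ≡ 752^2 = 565504 ≡ 140 (mod 817)
11^16 ≡ 140^2 = 19600 ≡ 809 (mod 817)
11^32 ≡ 809^2 = 654481 ≡ 64 (mod 817)
11^64 ≡ 64^2 = 4096 ≡ 11 (mod 817)
11^128 ≡ 11^2 = 121 ≡ 121 (mod 817)
11^256 ≡ 121^2 = 14641 ≡ 752 (mod 817)
11^512 ≡ 752^2 = 565504 ≡ 140 (mod 817)
816 = 512 + 256 + 32 + 16 in binary powers of 2.
So 11^816 ≡ 140 · 752 · 64 · 809 ≡ 666 (mod 817).
Since 666 ≠ 1, base 11 is a Fermat witness: 817 is composite.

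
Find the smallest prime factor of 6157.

6157 is odd.
Digit sum 19, not divisible by 3.
Ends in 7: not divisible by 5.
7: 6157 = 7·879 + 4
11: 6157 = 11·559 + 8
13: 6157 = 13·473 + 8
17: 6157 = 17·362 + 3
19: 6157 = 19·324 + 1
23: 6157 = 23·267 + 16
29: 6157 = 29·212 + 9
31: 6157 = 31·198 + 19
37: 6157 = 37·166 + 15
41: 6157 = 41·150 + 7
43: 6157 = 43·143 + 8
47: 6157 = 47·131

47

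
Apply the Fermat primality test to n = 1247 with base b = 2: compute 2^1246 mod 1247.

173

2^1 ≡ 2 (mod 1247)
2^2 ≡ 2^2 = 4 ≡ 4 (mod 1247)
2^4 ≡ 4^2 = 16 ≡ 16 (mod 1247)
2^8 ≡ 16^2 = 256 ≡ 256 (mod 1247)
2^16 ≡ 256^2 = 65536 ≡ 692 (mod 1247)
2^32 ≡ 692^2 = 478864 ≡ 16 (mod 1247)
2^64 ≡ 16^2 = 256 ≡ 256 (mod 1247)
2^128 ≡ 256^2 = 65536 ≡ 692 (mod 1247)
2^256 ≡ 692^2 = 478864 ≡ 16 (mod 1247)
2^512 ≡ 16^2 = 256 ≡ 256 (mod 1247)
2^1024 ≡ 256^2 = 65536 ≡ 692 (mod 1247)
1246 = 1024 + 128 + 64 + 16 + 8 + 4 + 2 in binary powers of 2.
So 2^1246 ≡ 692 · 692 · 256 · 692 · 256 · 16 · 4 ≡ 173 (mod 1247).
Since 173 ≠ 1, base 2 is a Fermat witness: 1247 is composite.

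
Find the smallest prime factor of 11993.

67

11993 is odd.
Digit sum 23, not divisible by 3.
Ends in 3: not divisible by 5.
7: 11993 = 7·1713 + 2
11: 11993 = 11·1090 + 3
13: 11993 = 13·922 + 7
17: 11993 = 17·705 + 8
19: 11993 = 19·631 + 4
23: 11993 = 23·521 + 10
29: 11993 = 29·413 + 16
31: 11993 = 31·386 + 27
37: 11993 = 37·324 + 5
41: 11993 = 41·292 + 21
43: 11993 = 43·278 + 39
47: 11993 = 47·255 + 8
53: 11993 = 53·226 + 15
59: 11993 = 59·203 + 16
61: 11993 = 61·196 + 37
67: 11993 = 67·179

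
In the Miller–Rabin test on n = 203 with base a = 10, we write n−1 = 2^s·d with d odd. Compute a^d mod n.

131

203 − 1 = 202 = 2^1 · 101, so d = 101.
10^1 ≡ 10 (mod 203)
10^2 ≡ 10^2 = 100 ≡ 100 (mod 203)
10^4 ≡ 100^2 = 10000 ≡ 53 (mod 203)
10^8 ≡ 53^2 = 2809 ≡ 170 (mod 203)
10^16 ≡ 170^2 = 28900 ≡ 74 (mod 203)
10^32 ≡ 74^2 = 5476 ≡ 198 (mod 203)
10^64 ≡ 198^2 = 39204 ≡ 25 (mod 203)
101 = 64 + 32 + 4 + 1 in binary powers of 2.
So 10^101 ≡ 25 · 198 · 53 · 10 ≡ 131 (mod 203).
Squaring chain: 131; never reaches −1, so base 10 is a Miller–Rabin witness that 203 is composite.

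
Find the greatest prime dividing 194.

97

194 = 2 · 97
97 is prime.
So 194 = 2 · 97; the largest prime factor is 97.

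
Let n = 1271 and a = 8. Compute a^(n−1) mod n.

8^1 ≡ 8 (mod 1271)
8^2 ≡ 8^2 = 64 ≡ 64 (mod 1271)
8^4 ≡ 64^2 = 4096 ≡ 283 (mod 1271)
8^8 ≡ 283^2 = 80089 ≡ 16 (mod 1271)
8^16 ≡ 16^2 = 256 ≡ 256 (mod 1271)
8^32 ≡ 256^2 = 65536 ≡ 715 (mod 1271)
8^64 ≡ 715^2 = 511225 ≡ 283 (mod 1271)
8^128 ≡ 283^2 = 80089 ≡ 16 (mod 1271)
8^256 ≡ 16^2 = 256 ≡ 256 (mod 1271)
8^512 ≡ 256^2 = 65536 ≡ 715 (mod 1271)
8^1024 ≡ 715^2 = 511225 ≡ 283 (mod 1271)
1270 = 1024 + 128 + 64 + 32 + 16 + 4 + 2 in binary powers of 2.
So 8^1270 ≡ 283 · 16 · 283 · 715 · 256 · 283 · 64 ≡ 1024 (mod 1271).
Since 1024 ≠ 1, base 8 is a Fermat witness: 1271 is composite.

1024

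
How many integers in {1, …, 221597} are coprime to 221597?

206064

Factor: 221597 = 19 · 107 · 109.
φ(221597) = (19−1) · (107−1) · (109−1) = 18 · 106 · 108 = 206064.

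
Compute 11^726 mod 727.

1

11^1 ≡ 11 (mod 727)
11^2 ≡ 11^2 = 121 ≡ 121 (mod 727)
11^4 ≡ 121^2 = 14641 ≡ 101 (mod 727)
11^8 ≡ 101^2 = 10201 ≡ 23 (mod 727)
11^16 ≡ 23^2 = 529 ≡ 529 (mod 727)
11^32 ≡ 529^2 = 279841 ≡ 673 (mod 727)
11^64 ≡ 673^2 = 452929 ≡ 8 (mod 727)
11^128 ≡ 8^2 = 64 ≡ 64 (mod 727)
11^256 ≡ 64^2 = 4096 ≡ 461 (mod 727)
11^512 ≡ 461^2 = 212521 ≡ 237 (mod 727)
726 = 512 + 128 + 64 + 16 + 4 + 2 in binary powers of 2.
So 11^726 ≡ 237 · 64 · 8 · 529 · 101 · 121 ≡ 1 (mod 727).
Since the result is 1, base 11 gives no evidence that 727 is composite.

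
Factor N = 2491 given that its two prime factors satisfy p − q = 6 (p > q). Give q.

Since p = q + 6, we have 2491 = q(q + 6), so q² + 6q − 2491 = 0.
Discriminant: 6² + 4·2491 = 36 + 9964 = 10000; √10000 = 100.
q = (−6 + 100)/2 = 47, and p = q + 6 = 53.
Check: 47 · 53 = 2491.

47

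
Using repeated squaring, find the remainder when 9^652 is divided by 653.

1

9^1 ≡ 9 (mod 653)
9^2 ≡ 9^2 = 81 ≡ 81 (mod 653)
9^4 ≡ 81^2 = 6561 ≡ 31 (mod 653)
9^8 ≡ 31^2 = 961 ≡ 308 (mod 653)
9^16 ≡ 308^2 = 94864 ≡ 179 (mod 653)
9^32 ≡ 179^2 = 32041 ≡ 44 (mod 653)
9^64 ≡ 44^2 = 1936 ≡ 630 (mod 653)
9^128 ≡ 630^2 = 396900 ≡ 529 (mod 653)
9^256 ≡ 529^2 = 279841 ≡ 357 (mod 653)
9^512 ≡ 357^2 = 127449 ≡ 114 (mod 653)
652 = 512 + 128 + 8 + 4 in binary powers of 2.
So 9^652 ≡ 114 · 529 · 308 · 31 ≡ 1 (mod 653).
Since the result is 1, base 9 gives no evidence that 653 is composite.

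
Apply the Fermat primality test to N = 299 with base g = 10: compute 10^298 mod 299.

10^1 ≡ 10 (mod 299)
10^2 ≡ 10^2 = 100 ≡ 100 (mod 299)
10^4 ≡ 100^2 = 10000 ≡ 133 (mod 299)
10^8 ≡ 133^2 = 17689 ≡ 48 (mod 299)
10^16 ≡ 48^2 = 2304 ≡ 211 (mod 299)
10^32 ≡ 211^2 = 44521 ≡ 269 (mod 299)
10^64 ≡ 269^2 = 72361 ≡ 3 (mod 299)
10^128 ≡ 3^2 = 9 ≡ 9 (mod 299)
10^256 ≡ 9^2 = 81 ≡ 81 (mod 299)
298 = 256 + 32 + 8 + 2 in binary powers of 2.
So 10^298 ≡ 81 · 269 · 48 · 100 ≡ 289 (mod 299).
Since 289 ≠ 1, base 10 is a Fermat witness: 299 is composite.

289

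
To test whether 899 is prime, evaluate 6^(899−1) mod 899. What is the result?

645

6^1 ≡ 6 (mod 899)
6^2 ≡ 6^2 = 36 ≡ 36 (mod 899)
6^4 ≡ 36^2 = 1296 ≡ 397 (mod 899)
6^8 ≡ 397^2 = 157609 ≡ 284 (mod 899)
6^16 ≡ 284^2 = 80656 ≡ 645 (mod 899)
6^32 ≡ 645^2 = 416025 ≡ 687 (mod 899)
6^64 ≡ 687^2 = 471969 ≡ 893 (mod 899)
6^128 ≡ 893^2 = 797449 ≡ 36 (mod 899)
6^256 ≡ 36^2 = 1296 ≡ 397 (mod 899)
6^512 ≡ 397^2 = 157609 ≡ 284 (mod 899)
898 = 512 + 256 + 128 + 2 in binary powers of 2.
So 6^898 ≡ 284 · 397 · 36 · 36 ≡ 645 (mod 899).
Since 645 ≠ 1, base 6 is a Fermat witness: 899 is composite.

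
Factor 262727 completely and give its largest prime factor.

262727 = 59 · 4453
4453 = 61 · 73
73 is prime.
So 262727 = 59 · 61 · 73; the largest prime factor is 73.

73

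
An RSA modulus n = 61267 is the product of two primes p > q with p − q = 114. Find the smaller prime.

197

Since p = q + 114, we have 61267 = q(q + 114), so q² + 114q − 61267 = 0.
Discriminant: 114² + 4·61267 = 12996 + 245068 = 258064; √258064 = 508.
q = (−114 + 508)/2 = 197, and p = q + 114 = 311.
Check: 197 · 311 = 61267.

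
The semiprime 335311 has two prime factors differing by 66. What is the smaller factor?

547

Since p = q + 66, we have 335311 = q(q + 66), so q² + 66q − 335311 = 0.
Discriminant: 66² + 4·335311 = 4356 + 1341244 = 1345600; √1345600 = 1160.
q = (−66 + 1160)/2 = 547, and p = q + 66 = 613.
Check: 547 · 613 = 335311.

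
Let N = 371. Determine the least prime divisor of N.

7

371 is odd.
Digit sum 11, not divisible by 3.
Ends in 1: not divisible by 5.
7: 371 = 7·53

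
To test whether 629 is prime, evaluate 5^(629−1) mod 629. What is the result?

5^1 ≡ 5 (mod 629)
5^2 ≡ 5^2 = 25 ≡ 25 (mod 629)
5^4 ≡ 25^2 = 625 ≡ 625 (mod 629)
5^8 ≡ 625^2 = 390625 ≡ 16 (mod 629)
5^16 ≡ 16^2 = 256 ≡ 256 (mod 629)
5^32 ≡ 256^2 = 65536 ≡ 120 (mod 629)
5^64 ≡ 120^2 = 14400 ≡ 562 (mod 629)
5^128 ≡ 562^2 = 315844 ≡ 86 (mod 629)
5^256 ≡ 86^2 = 7396 ≡ 477 (mod 629)
5^512 ≡ 477^2 = 227529 ≡ 460 (mod 629)
628 = 512 + 64 + 32 + 16 + 4 in binary powers of 2.
So 5^628 ≡ 460 · 562 · 120 · 256 · 625 ≡ 404 (mod 629).
Since 404 ≠ 1, base 5 is a Fermat witness: 629 is composite.

404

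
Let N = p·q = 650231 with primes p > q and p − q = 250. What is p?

941

Since p = q + 250, we have 650231 = q(q + 250), so q² + 250q − 650231 = 0.
Discriminant: 250² + 4·650231 = 62500 + 2600924 = 2663424; √2663424 = 1632.
q = (−250 + 1632)/2 = 691, and p = q + 250 = 941.
Check: 691 · 941 = 650231.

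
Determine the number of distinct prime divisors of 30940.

5

30940 = 2^2 · 7735
7735 = 5 · 1547
1547 = 7 · 221
221 = 13 · 17
30940 = 2^2 · 5 · 7 · 13 · 17, which has 5 distinct prime factors.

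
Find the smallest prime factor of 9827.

9827 is odd.
Digit sum 26, not divisible by 3.
Ends in 7: not divisible by 5.
7: 9827 = 7·1403 + 6
11: 9827 = 11·893 + 4
13: 9827 = 13·755 + 12
17: 9827 = 17·578 + 1
19: 9827 = 19·517 + 4
23: 9827 = 23·427 + 6
29: 9827 = 29·338 + 25
31: 9827 = 31·317

31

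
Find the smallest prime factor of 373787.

19

373787 is odd.
Digit sum 35, not divisible by 3.
Ends in 7: not divisible by 5.
7: 373787 = 7·53398 + 1
11: 373787 = 11·33980 + 7
13: 373787 = 13·28752 + 11
17: 373787 = 17·21987 + 8
19: 373787 = 19·19673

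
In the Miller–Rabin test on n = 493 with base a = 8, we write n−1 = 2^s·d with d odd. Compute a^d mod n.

206

493 − 1 = 492 = 2^2 · 123, so d = 123.
8^1 ≡ 8 (mod 493)
8^2 ≡ 8^2 = 64 ≡ 64 (mod 493)
8^4 ≡ 64^2 = 4096 ≡ 152 (mod 493)
8^8 ≡ 152^2 = 23104 ≡ 426 (mod 493)
8^16 ≡ 426^2 = 181476 ≡ 52 (mod 493)
8^32 ≡ 52^2 = 2704 ≡ 239 (mod 493)
8^64 ≡ 239^2 = 57121 ≡ 426 (mod 493)
123 = 64 + 32 + 16 + 8 + 2 + 1 in binary powers of 2.
So 8^123 ≡ 426 · 239 · 52 · 426 · 64 · 8 ≡ 206 (mod 493).
Squaring chain: 206 → 38; never reaches −1, so base 8 is a Miller–Rabin witness that 493 is composite.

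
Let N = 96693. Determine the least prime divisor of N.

96693 is odd.
Digit sum 33, divisible by 3.

3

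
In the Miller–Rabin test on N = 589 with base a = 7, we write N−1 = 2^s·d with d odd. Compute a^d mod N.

419

589 − 1 = 588 = 2^2 · 147, so d = 147.
7^1 ≡ 7 (mod 589)
7^2 ≡ 7^2 = 49 ≡ 49 (mod 589)
7^4 ≡ 49^2 = 2401 ≡ 45 (mod 589)
7^8 ≡ 45^2 = 2025 ≡ 258 (mod 589)
7^16 ≡ 258^2 = 66564 ≡ 7 (mod 589)
7^32 ≡ 7^2 = 49 ≡ 49 (mod 589)
7^64 ≡ 49^2 = 2401 ≡ 45 (mod 589)
7^128 ≡ 45^2 = 2025 ≡ 258 (mod 589)
147 = 128 + 16 + 2 + 1 in binary powers of 2.
So 7^147 ≡ 258 · 7 · 49 · 7 ≡ 419 (mod 589).
Squaring chain: 419 → 39; never reaches −1, so base 7 is a Miller–Rabin witness that 589 is composite.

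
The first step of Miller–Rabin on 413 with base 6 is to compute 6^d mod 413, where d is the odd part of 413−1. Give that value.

279

413 − 1 = 412 = 2^2 · 103, so d = 103.
6^1 ≡ 6 (mod 413)
6^2 ≡ 6^2 = 36 ≡ 36 (mod 413)
6^4 ≡ 36^2 = 1296 ≡ 57 (mod 413)
6^8 ≡ 57^2 = 3249 ≡ 358 (mod 413)
6^16 ≡ 358^2 = 128164 ≡ 134 (mod 413)
6^32 ≡ 134^2 = 17956 ≡ 197 (mod 413)
6^64 ≡ 197^2 = 38809 ≡ 400 (mod 413)
103 = 64 + 32 + 4 + 2 + 1 in binary powers of 2.
So 6^103 ≡ 400 · 197 · 57 · 36 · 6 ≡ 279 (mod 413).
Squaring chain: 279 → 197; never reaches −1, so base 6 is a Miller–Rabin witness that 413 is composite.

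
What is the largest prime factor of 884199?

884199 = 3 · 294733
294733 = 53 · 5561
5561 = 67 · 83
83 is prime.
So 884199 = 3 · 53 · 67 · 83; the largest prime factor is 83.

83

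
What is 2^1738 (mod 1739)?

1283

2^1 ≡ 2 (mod 1739)
2^2 ≡ 2^2 = 4 ≡ 4 (mod 1739)
2^4 ≡ 4^2 = 16 ≡ 16 (mod 1739)
2^8 ≡ 16^2 = 256 ≡ 256 (mod 1739)
2^16 ≡ 256^2 = 65536 ≡ 1193 (mod 1739)
2^32 ≡ 1193^2 = 1423249 ≡ 747 (mod 1739)
2^64 ≡ 747^2 = 558009 ≡ 1529 (mod 1739)
2^128 ≡ 1529^2 = 2337841 ≡ 625 (mod 1739)
2^256 ≡ 625^2 = 390625 ≡ 1089 (mod 1739)
2^512 ≡ 1089^2 = 1185921 ≡ 1662 (mod 1739)
2^1024 ≡ 1662^2 = 2762244 ≡ 712 (mod 1739)
1738 = 1024 + 512 + 128 + 64 + 8 + 2 in binary powers of 2.
So 2^1738 ≡ 712 · 1662 · 625 · 1529 · 256 · 4 ≡ 1283 (mod 1739).
Since 1283 ≠ 1, base 2 is a Fermat witness: 1739 is composite.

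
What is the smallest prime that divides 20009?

20009 is odd.
Digit sum 11, not divisible by 3.
Ends in 9: not divisible by 5.
7: 20009 = 7·2858 + 3
11: 20009 = 11·1819

11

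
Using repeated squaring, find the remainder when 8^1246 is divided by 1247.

8^1 ≡ 8 (mod 1247)
8^2 ≡ 8^2 = 64 ≡ 64 (mod 1247)
8^4 ≡ 64^2 = 4096 ≡ 355 (mod 1247)
8^8 ≡ 355^2 = 126025 ≡ 78 (mod 1247)
8^16 ≡ 78^2 = 6084 ≡ 1096 (mod 1247)
8^32 ≡ 1096^2 = 1201216 ≡ 355 (mod 1247)
8^64 ≡ 355^2 = 126025 ≡ 78 (mod 1247)
8^128 ≡ 78^2 = 6084 ≡ 1096 (mod 1247)
8^256 ≡ 1096^2 = 1201216 ≡ 355 (mod 1247)
8^512 ≡ 355^2 = 126025 ≡ 78 (mod 1247)
8^1024 ≡ 78^2 = 6084 ≡ 1096 (mod 1247)
1246 = 1024 + 128 + 64 + 16 + 8 + 4 + 2 in binary powers of 2.
So 8^1246 ≡ 1096 · 1096 · 78 · 1096 · 78 · 355 · 64 ≡ 173 (mod 1247).
Since 173 ≠ 1, base 8 is a Fermat witness: 1247 is composite.

173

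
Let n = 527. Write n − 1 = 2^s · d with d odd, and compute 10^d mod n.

527 − 1 = 526 = 2^1 · 263, so d = 263.
10^1 ≡ 10 (mod 527)
10^2 ≡ 10^2 = 100 ≡ 100 (mod 527)
10^4 ≡ 100^2 = 10000 ≡ 514 (mod 527)
10^8 ≡ 514^2 = 264196 ≡ 169 (mod 527)
10^16 ≡ 169^2 = 28561 ≡ 103 (mod 527)
10^32 ≡ 103^2 = 10609 ≡ 69 (mod 527)
10^64 ≡ 69^2 = 4761 ≡ 18 (mod 527)
10^128 ≡ 18^2 = 324 ≡ 324 (mod 527)
10^256 ≡ 324^2 = 104976 ≡ 103 (mod 527)
263 = 256 + 4 + 2 + 1 in binary powers of 2.
So 10^263 ≡ 103 · 514 · 100 · 10 ≡ 107 (mod 527).
Squaring chain: 107; never reaches −1, so base 10 is a Miller–Rabin witness that 527 is composite.

107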